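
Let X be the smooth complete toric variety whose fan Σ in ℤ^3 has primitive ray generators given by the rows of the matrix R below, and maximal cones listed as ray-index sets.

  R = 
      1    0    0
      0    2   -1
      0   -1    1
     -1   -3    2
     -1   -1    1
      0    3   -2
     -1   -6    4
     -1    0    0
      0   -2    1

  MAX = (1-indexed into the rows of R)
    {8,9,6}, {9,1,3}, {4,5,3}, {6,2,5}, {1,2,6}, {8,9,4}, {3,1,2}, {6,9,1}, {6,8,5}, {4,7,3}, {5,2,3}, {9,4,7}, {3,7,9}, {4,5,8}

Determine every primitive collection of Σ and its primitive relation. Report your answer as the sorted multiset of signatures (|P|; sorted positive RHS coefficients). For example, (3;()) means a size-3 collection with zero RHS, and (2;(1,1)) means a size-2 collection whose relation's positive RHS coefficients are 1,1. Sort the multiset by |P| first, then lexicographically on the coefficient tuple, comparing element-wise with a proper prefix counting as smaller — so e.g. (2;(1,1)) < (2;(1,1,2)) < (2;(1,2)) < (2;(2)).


|primitive collections| = 16. Relations:

  {1,8}:  v_{1} + v_{8} = 0  →  sig = (2;())
  {2,9}:  v_{2} + v_{9} = 0  →  sig = (2;())
  {1,5}:  v_{1} + v_{5} = v_{3}  →  sig = (2;(1))
  {2,4}:  v_{2} + v_{4} = v_{5}  →  sig = (2;(1))
  {3,6}:  v_{3} + v_{6} = v_{2}  →  sig = (2;(1))
  {3,8}:  v_{3} + v_{8} = v_{5}  →  sig = (2;(1))
  {4,6}:  v_{4} + v_{6} = v_{8}  →  sig = (2;(1))
  {5,9}:  v_{5} + v_{9} = v_{4}  →  sig = (2;(1))
  {6,7}:  v_{6} + v_{7} = v_{4}  →  sig = (2;(1))
  {1,4}:  v_{1} + v_{4} = v_{3} + v_{9}  →  sig = (2;(1,1))
  {2,7}:  v_{2} + v_{7} = v_{3} + v_{4}  →  sig = (2;(1,1))
  {2,8}:  v_{2} + v_{8} = v_{5} + v_{6}  →  sig = (2;(1,1))
  {5,7}:  v_{5} + v_{7} = v_{3} + 2·v_{4}  →  sig = (2;(1,2))
  {7,8}:  v_{7} + v_{8} = 2·v_{4}  →  sig = (2;(2))
  {1,7}:  v_{1} + v_{7} = 2·v_{3} + 2·v_{9}  →  sig = (2;(2,2))
  {3,4,9}:  v_{3} + v_{4} + v_{9} = v_{7}  →  sig = (3;(1))

Sorted signature multiset PRS(X):
    (2;())
    (2;())
    (2;(1))
    (2;(1))
    (2;(1))
    (2;(1))
    (2;(1))
    (2;(1))
    (2;(1))
    (2;(1,1))
    (2;(1,1))
    (2;(1,1))
    (2;(1,2))
    (2;(2))
    (2;(2,2))
    (3;(1))


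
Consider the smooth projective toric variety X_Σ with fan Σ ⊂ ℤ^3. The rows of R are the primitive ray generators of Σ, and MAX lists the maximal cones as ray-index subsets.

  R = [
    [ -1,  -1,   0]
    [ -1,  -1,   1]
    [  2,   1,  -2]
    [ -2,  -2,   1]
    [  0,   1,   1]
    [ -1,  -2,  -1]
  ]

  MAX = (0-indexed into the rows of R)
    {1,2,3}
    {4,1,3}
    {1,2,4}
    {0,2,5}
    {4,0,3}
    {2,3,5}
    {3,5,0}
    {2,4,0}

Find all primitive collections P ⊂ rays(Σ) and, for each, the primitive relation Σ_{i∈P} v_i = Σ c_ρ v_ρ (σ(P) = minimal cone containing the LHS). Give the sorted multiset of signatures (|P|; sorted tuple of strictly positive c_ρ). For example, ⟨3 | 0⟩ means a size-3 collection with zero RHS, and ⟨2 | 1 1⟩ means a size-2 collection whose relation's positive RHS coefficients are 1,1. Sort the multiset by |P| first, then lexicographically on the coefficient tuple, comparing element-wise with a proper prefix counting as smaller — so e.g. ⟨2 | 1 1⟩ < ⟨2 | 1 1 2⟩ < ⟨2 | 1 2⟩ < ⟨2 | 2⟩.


Σ has 5 primitive collections:

  P={0,1}:  v_{0} + v_{1} = v_{3} ; sig = ⟨2 | 1⟩
  P={4,5}:  v_{4} + v_{5} = v_{0} ; sig = ⟨2 | 1⟩
  P={1,5}:  v_{1} + v_{5} = v_{2} + 2·v_{3} ; sig = ⟨2 | 1 2⟩
  P={2,3,4}:  v_{2} + v_{3} + v_{4} = 0 ; sig = ⟨3 | 0⟩
  P={0,2,3}:  v_{0} + v_{2} + v_{3} = v_{5} ; sig = ⟨3 | 1⟩

Signatures (|P|; sorted positive RHS coefficients), sorted:
    |P|=2: 3 collections, coeffs (1), (1), (1,2)
    |P|=3: 2 collections, coeffs (), (1)


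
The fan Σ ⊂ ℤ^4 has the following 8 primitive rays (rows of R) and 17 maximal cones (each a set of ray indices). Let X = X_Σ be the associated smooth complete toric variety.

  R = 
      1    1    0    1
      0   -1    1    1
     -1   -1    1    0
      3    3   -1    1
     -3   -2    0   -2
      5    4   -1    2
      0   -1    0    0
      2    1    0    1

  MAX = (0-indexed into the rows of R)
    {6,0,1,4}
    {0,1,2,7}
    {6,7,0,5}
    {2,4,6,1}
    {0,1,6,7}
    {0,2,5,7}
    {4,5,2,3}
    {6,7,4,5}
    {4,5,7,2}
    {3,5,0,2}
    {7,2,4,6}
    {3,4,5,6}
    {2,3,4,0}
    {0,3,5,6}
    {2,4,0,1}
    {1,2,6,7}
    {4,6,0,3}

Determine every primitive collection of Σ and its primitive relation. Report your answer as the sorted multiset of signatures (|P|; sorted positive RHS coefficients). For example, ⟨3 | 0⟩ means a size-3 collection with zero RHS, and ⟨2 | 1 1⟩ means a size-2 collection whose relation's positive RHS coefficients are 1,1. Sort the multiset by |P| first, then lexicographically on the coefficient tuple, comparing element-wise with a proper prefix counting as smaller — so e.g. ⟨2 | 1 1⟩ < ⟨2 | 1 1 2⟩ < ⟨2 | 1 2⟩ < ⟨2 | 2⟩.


Δ(Σ) — 8 vertices, 9 min non-faces:

  {3,7}:  v_{3} + v_{7} = v_{5}  ⟹  sig = ⟨2 | 1⟩
  {1,3}:  v_{1} + v_{3} = v_{0} + v_{7}  ⟹  sig = ⟨2 | 1 1⟩
  {1,5}:  v_{1} + v_{5} = v_{0} + 2·v_{7}  ⟹  sig = ⟨2 | 1 2⟩
  {0,4,7}:  v_{0} + v_{4} + v_{7} = 0  ⟹  sig = ⟨3 | 0⟩
  {0,2,6}:  v_{0} + v_{2} + v_{6} = v_{1}  ⟹  sig = ⟨3 | 1⟩
  {0,4,5}:  v_{0} + v_{4} + v_{5} = v_{3}  ⟹  sig = ⟨3 | 1⟩
  {2,3,6}:  v_{2} + v_{3} + v_{6} = v_{7}  ⟹  sig = ⟨3 | 1⟩
  {1,4,7}:  v_{1} + v_{4} + v_{7} = v_{2} + v_{6}  ⟹  sig = ⟨3 | 1 1⟩
  {2,5,6}:  v_{2} + v_{5} + v_{6} = 2·v_{7}  ⟹  sig = ⟨3 | 2⟩

Sorted signature multiset PRS(X):
    |P|=2: 3 collections, coeffs (1), (1,1), (1,2)
    |P|=3: 6 collections, coeffs (), (1), (1), (1), (1,1), (2)


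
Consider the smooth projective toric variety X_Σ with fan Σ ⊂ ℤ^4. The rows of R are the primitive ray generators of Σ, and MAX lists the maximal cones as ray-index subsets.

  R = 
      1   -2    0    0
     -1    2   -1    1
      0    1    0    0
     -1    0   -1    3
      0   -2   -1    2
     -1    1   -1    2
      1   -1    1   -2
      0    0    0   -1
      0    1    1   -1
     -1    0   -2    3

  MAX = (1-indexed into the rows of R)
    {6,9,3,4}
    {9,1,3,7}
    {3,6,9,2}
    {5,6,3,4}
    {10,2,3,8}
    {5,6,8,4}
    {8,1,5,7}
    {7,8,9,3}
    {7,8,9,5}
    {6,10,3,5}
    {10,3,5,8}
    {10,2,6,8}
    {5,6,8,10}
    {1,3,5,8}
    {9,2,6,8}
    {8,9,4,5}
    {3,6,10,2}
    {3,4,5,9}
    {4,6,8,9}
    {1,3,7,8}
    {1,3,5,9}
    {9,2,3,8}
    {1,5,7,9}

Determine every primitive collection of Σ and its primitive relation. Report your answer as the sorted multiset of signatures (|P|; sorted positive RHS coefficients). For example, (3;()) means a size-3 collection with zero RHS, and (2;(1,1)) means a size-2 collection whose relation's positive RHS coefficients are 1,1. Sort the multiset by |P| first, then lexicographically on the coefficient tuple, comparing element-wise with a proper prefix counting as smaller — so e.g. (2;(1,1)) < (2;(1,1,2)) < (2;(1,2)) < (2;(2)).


18 collections generate NE(X_Σ); each relation:

  {6,7}:  v_{6} + v_{7} = 0  ⇒ sig = (2;())
  {2,5}:  v_{2} + v_{5} = v_{10}  ⇒ sig = (2;(1))
  {9,10}:  v_{9} + v_{10} = v_{6}  ⇒ sig = (2;(1))
  {1,6}:  v_{1} + v_{6} = v_{3} + v_{5}  ⇒ sig = (2;(1,1))
  {2,7}:  v_{2} + v_{7} = v_{3} + v_{8}  ⇒ sig = (2;(1,1))
  {4,7}:  v_{4} + v_{7} = v_{5} + v_{9}  ⇒ sig = (2;(1,1))
  {7,10}:  v_{7} + v_{10} = v_{3} + v_{5} + v_{8}  ⇒ sig = (2;(1,1,1))
  {1,2}:  v_{1} + v_{2} = 2·v_{3} + v_{5} + v_{8}  ⇒ sig = (2;(1,1,2))
  {1,4}:  v_{1} + v_{4} = v_{3} + 2·v_{5} + v_{9}  ⇒ sig = (2;(1,1,2))
  {4,10}:  v_{4} + v_{10} = v_{5} + 2·v_{6}  ⇒ sig = (2;(1,2))
  {1,10}:  v_{1} + v_{10} = 2·v_{3} + 2·v_{5} + v_{8}  ⇒ sig = (2;(1,2,2))
  {2,4}:  v_{2} + v_{4} = 2·v_{6}  ⇒ sig = (2;(2))
  {1,8,9}:  v_{1} + v_{8} + v_{9} = v_{7}  ⇒ sig = (3;(1))
  {3,4,8}:  v_{3} + v_{4} + v_{8} = v_{6}  ⇒ sig = (3;(1))
  {3,5,7}:  v_{3} + v_{5} + v_{7} = v_{1}  ⇒ sig = (3;(1))
  {3,6,8}:  v_{3} + v_{6} + v_{8} = v_{2}  ⇒ sig = (3;(1))
  {5,6,9}:  v_{5} + v_{6} + v_{9} = v_{4}  ⇒ sig = (3;(1))
  {3,5,8,9}:  v_{3} + v_{5} + v_{8} + v_{9} = 0  ⇒ sig = (4;())

Sorted signature multiset PRS(X):
    |P|=2: 12 collections, coeffs (), (1), (1), (1,1), (1,1), (1,1), (1,1,1), (1,1,2), (1,1,2), (1,2), (1,2,2), (2)
    |P|=3: 5 collections, coeffs (1), (1), (1), (1), (1)
    |P|=4: 1 collection, coeffs ()


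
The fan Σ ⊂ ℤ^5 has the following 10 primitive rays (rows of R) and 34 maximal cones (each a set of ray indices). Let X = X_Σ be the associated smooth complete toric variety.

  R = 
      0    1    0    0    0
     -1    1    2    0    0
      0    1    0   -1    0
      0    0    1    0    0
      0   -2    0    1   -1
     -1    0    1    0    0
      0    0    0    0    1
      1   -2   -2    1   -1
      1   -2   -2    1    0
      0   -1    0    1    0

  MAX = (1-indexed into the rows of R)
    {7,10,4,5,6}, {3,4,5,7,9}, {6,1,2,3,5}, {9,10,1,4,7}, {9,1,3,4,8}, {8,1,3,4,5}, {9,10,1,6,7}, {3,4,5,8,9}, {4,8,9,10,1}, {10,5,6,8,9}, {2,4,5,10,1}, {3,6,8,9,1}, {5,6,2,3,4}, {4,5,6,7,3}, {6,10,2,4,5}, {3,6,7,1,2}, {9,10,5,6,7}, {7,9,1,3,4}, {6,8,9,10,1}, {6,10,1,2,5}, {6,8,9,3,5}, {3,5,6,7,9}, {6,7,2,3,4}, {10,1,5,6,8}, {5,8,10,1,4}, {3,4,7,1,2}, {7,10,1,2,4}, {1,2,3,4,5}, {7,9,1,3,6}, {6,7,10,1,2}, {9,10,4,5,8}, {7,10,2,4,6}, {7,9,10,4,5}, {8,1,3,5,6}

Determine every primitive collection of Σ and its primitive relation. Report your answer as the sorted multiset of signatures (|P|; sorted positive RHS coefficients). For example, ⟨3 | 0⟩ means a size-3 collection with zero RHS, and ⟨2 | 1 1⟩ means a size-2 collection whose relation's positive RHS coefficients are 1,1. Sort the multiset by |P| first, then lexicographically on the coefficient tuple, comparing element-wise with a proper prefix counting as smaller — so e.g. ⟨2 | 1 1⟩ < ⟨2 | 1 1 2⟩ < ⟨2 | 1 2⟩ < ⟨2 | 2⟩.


Primitive collections (10):

  P={3,10}:  v_{3} + v_{10} = 0  ⟹  sig = ⟨2 | 0⟩
  P={2,9}:  v_{2} + v_{9} = v_{10}  ⟹  sig = ⟨2 | 1⟩
  P={7,8}:  v_{7} + v_{8} = v_{9}  ⟹  sig = ⟨2 | 1⟩
  P={2,8}:  v_{2} + v_{8} = v_{1} + v_{5}  ⟹  sig = ⟨2 | 1 1⟩
  P={1,4,6}:  v_{1} + v_{4} + v_{6} = v_{2}  ⟹  sig = ⟨3 | 1⟩
  P={1,5,7}:  v_{1} + v_{5} + v_{7} = v_{10}  ⟹  sig = ⟨3 | 1⟩
  P={4,6,8}:  v_{4} + v_{6} + v_{8} = v_{5}  ⟹  sig = ⟨3 | 1⟩
  P={1,5,9}:  v_{1} + v_{5} + v_{9} = v_{8} + v_{10}  ⟹  sig = ⟨3 | 1 1⟩
  P={4,6,9}:  v_{4} + v_{6} + v_{9} = v_{5} + v_{7}  ⟹  sig = ⟨3 | 1 1⟩
  P={2,5,7}:  v_{2} + v_{5} + v_{7} = v_{4} + v_{6} + v_{10}  ⟹  sig = ⟨3 | 1 1 1⟩

Signatures (|P|; sorted positive RHS coefficients), sorted:
[⟨2 | 0⟩, ⟨2 | 1⟩, ⟨2 | 1⟩, ⟨2 | 1 1⟩, ⟨3 | 1⟩, ⟨3 | 1⟩, ⟨3 | 1⟩, ⟨3 | 1 1⟩, ⟨3 | 1 1⟩, ⟨3 | 1 1 1⟩]


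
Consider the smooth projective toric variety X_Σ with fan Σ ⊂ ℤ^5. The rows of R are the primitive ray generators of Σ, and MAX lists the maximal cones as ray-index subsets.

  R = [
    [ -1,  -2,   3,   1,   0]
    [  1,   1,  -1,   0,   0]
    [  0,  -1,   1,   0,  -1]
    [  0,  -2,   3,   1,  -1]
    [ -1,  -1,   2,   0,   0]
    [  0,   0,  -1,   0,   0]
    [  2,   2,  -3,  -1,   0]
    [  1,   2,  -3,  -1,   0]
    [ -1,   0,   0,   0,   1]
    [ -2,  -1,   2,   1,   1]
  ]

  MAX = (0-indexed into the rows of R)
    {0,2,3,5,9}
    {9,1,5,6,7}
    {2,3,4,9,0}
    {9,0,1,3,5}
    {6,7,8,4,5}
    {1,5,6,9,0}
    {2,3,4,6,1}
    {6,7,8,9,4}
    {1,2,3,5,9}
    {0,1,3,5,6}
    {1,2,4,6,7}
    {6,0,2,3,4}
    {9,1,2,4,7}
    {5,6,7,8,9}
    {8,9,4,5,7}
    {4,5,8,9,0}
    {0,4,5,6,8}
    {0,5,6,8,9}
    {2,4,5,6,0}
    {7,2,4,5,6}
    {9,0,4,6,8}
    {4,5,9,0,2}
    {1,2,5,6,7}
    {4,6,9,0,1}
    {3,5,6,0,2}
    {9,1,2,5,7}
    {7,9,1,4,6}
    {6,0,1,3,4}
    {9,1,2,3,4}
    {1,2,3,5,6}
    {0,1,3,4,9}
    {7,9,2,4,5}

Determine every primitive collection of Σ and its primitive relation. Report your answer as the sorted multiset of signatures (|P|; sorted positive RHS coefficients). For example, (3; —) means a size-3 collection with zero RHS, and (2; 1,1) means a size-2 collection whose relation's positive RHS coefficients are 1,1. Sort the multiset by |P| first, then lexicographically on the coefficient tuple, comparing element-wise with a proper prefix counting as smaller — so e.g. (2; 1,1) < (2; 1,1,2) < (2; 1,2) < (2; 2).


Minimal non-faces — 11 found among 10 rays, 32 max cones:

  P={0,7}:  v_{0} + v_{7} = 0  so sig = (2; —)
  P={3,8}:  v_{3} + v_{8} = v_{0}  so sig = (2; 1)
  P={1,8}:  v_{1} + v_{8} = v_{6} + v_{9}  so sig = (2; 1,1)
  P={2,8}:  v_{2} + v_{8} = v_{4} + v_{5}  so sig = (2; 1,1)
  P={3,7}:  v_{3} + v_{7} = v_{1} + v_{2}  so sig = (2; 1,1)
  P={1,4,5}:  v_{1} + v_{4} + v_{5} = 0  so sig = (3; —)
  P={2,6,9}:  v_{2} + v_{6} + v_{9} = 0  so sig = (3; —)
  P={0,1,2}:  v_{0} + v_{1} + v_{2} = v_{3}  so sig = (3; 1)
  P={3,4,5}:  v_{3} + v_{4} + v_{5} = v_{0} + v_{2}  so sig = (3; 1,1)
  P={3,6,9}:  v_{3} + v_{6} + v_{9} = v_{0} + v_{1}  so sig = (3; 1,1)
  P={4,5,6,9}:  v_{4} + v_{5} + v_{6} + v_{9} = v_{8}  so sig = (4; 1)

Hence PRS(X_Σ) =
[(2; —), (2; 1), (2; 1,1), (2; 1,1), (2; 1,1), (3; —), (3; —), (3; 1), (3; 1,1), (3; 1,1), (4; 1)]


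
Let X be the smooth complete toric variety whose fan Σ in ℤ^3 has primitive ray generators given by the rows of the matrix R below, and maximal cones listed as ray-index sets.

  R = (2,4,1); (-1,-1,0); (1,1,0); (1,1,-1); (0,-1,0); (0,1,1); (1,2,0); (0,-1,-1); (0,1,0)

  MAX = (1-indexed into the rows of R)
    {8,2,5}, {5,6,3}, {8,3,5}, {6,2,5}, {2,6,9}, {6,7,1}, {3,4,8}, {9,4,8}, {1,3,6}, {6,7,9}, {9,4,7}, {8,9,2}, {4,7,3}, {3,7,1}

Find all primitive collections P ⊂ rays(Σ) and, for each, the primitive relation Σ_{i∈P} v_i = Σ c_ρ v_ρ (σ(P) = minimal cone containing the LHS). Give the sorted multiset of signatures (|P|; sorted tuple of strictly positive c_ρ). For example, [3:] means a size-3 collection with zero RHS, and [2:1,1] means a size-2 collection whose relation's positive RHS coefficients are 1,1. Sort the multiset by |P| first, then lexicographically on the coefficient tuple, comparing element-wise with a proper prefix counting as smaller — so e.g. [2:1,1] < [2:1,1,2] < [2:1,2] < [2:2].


Δ(Σ) — 9 vertices, 16 min non-faces:

  P={2,3}:  v_{2} + v_{3} = 0 ; sig = [2:]
  P={5,9}:  v_{5} + v_{9} = 0 ; sig = [2:]
  P={6,8}:  v_{6} + v_{8} = 0 ; sig = [2:]
  P={2,7}:  v_{2} + v_{7} = v_{9} ; sig = [2:1]
  P={3,9}:  v_{3} + v_{9} = v_{7} ; sig = [2:1]
  P={4,6}:  v_{4} + v_{6} = v_{7} ; sig = [2:1]
  P={5,7}:  v_{5} + v_{7} = v_{3} ; sig = [2:1]
  P={7,8}:  v_{7} + v_{8} = v_{4} ; sig = [2:1]
  P={1,2}:  v_{1} + v_{2} = v_{6} + v_{7} ; sig = [2:1,1]
  P={1,8}:  v_{1} + v_{8} = v_{3} + v_{7} ; sig = [2:1,1]
  P={2,4}:  v_{2} + v_{4} = v_{8} + v_{9} ; sig = [2:1,1]
  P={4,5}:  v_{4} + v_{5} = v_{3} + v_{8} ; sig = [2:1,1]
  P={1,4}:  v_{1} + v_{4} = v_{3} + 2·v_{7} ; sig = [2:1,2]
  P={1,5}:  v_{1} + v_{5} = 2·v_{3} + v_{6} ; sig = [2:1,2]
  P={1,9}:  v_{1} + v_{9} = v_{6} + 2·v_{7} ; sig = [2:1,2]
  P={3,6,7}:  v_{3} + v_{6} + v_{7} = v_{1} ; sig = [3:1]

so the primitive-relation signature multiset is
    |P|=2: 15 collections, coeffs (), (), (), (1), (1), (1), (1), (1), (1,1), (1,1), (1,1), (1,1), (1,2), (1,2), (1,2)
    |P|=3: 1 collection, coeffs (1)


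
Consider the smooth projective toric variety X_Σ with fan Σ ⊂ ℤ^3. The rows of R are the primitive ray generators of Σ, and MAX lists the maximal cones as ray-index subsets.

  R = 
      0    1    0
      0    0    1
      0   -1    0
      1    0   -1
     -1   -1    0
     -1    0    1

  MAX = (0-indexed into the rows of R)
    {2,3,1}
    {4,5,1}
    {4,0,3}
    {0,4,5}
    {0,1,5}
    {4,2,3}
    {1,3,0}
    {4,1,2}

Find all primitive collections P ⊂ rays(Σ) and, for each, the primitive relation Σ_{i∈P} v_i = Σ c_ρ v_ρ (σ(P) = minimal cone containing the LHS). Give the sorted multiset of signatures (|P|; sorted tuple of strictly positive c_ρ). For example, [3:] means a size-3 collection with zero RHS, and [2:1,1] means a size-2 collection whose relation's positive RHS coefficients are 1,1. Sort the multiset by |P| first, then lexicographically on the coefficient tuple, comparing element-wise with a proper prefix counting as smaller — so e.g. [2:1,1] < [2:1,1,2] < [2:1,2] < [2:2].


Primitive collections (5):

  {0,2}:  v_{0} + v_{2} = 0 ; sig = [2:]
  {3,5}:  v_{3} + v_{5} = 0 ; sig = [2:]
  {2,5}:  v_{2} + v_{5} = v_{1} + v_{4} ; sig = [2:1,1]
  {0,1,4}:  v_{0} + v_{1} + v_{4} = v_{5} ; sig = [3:1]
  {1,3,4}:  v_{1} + v_{3} + v_{4} = v_{2} ; sig = [3:1]

so the primitive-relation signature multiset is
    |P|=2: 3 collections, coeffs (), (), (1,1)
    |P|=3: 2 collections, coeffs (1), (1)


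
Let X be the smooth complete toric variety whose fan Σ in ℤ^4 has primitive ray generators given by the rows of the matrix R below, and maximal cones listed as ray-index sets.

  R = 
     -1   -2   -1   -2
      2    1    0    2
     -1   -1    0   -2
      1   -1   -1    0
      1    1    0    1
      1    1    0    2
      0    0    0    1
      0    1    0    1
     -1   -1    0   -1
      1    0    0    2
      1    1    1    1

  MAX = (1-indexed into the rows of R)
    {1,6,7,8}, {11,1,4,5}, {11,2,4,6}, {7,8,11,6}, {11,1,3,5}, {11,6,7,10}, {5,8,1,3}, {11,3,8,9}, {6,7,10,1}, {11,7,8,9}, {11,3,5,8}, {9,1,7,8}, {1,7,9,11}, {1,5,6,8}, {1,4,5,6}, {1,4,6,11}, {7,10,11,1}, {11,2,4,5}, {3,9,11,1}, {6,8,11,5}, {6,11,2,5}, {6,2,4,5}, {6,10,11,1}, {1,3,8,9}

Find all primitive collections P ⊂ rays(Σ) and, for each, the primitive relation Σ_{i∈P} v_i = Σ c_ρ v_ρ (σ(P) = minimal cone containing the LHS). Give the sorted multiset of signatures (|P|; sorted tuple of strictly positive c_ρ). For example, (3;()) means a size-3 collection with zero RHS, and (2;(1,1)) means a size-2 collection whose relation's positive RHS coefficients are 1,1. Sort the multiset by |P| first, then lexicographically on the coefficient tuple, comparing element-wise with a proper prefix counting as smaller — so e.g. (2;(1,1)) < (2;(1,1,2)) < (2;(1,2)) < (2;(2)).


24 minimal non-faces of Δ(Σ) (on 11 rays):

  • {3,6}:  v_{3} + v_{6} = 0  ⇒ sig = (2;())
  • {5,9}:  v_{5} + v_{9} = 0  ⇒ sig = (2;())
  • {1,2}:  v_{1} + v_{2} = v_{4}  ⇒ sig = (2;(1))
  • {3,7}:  v_{3} + v_{7} = v_{9}  ⇒ sig = (2;(1))
  • {5,7}:  v_{5} + v_{7} = v_{6}  ⇒ sig = (2;(1))
  • {6,9}:  v_{6} + v_{9} = v_{7}  ⇒ sig = (2;(1))
  • {2,8}:  v_{2} + v_{8} = v_{5} + v_{6}  ⇒ sig = (2;(1,1))
  • {8,10}:  v_{8} + v_{10} = v_{6} + v_{7}  ⇒ sig = (2;(1,1))
  • {2,3}:  v_{2} + v_{3} = v_{1} + v_{5} + v_{11}  ⇒ sig = (2;(1,1,1))
  • {2,9}:  v_{2} + v_{9} = v_{1} + v_{6} + v_{11}  ⇒ sig = (2;(1,1,1))
  • {3,10}:  v_{3} + v_{10} = v_{1} + v_{7} + v_{11}  ⇒ sig = (2;(1,1,1))
  • {4,8}:  v_{4} + v_{8} = v_{1} + v_{5} + v_{6}  ⇒ sig = (2;(1,1,1))
  • {2,7}:  v_{2} + v_{7} = v_{1} + 2·v_{6} + v_{11}  ⇒ sig = (2;(1,1,2))
  • {3,4}:  v_{3} + v_{4} = 2·v_{1} + v_{5} + v_{11}  ⇒ sig = (2;(1,1,2))
  • {4,9}:  v_{4} + v_{9} = 2·v_{1} + v_{6} + v_{11}  ⇒ sig = (2;(1,1,2))
  • {5,10}:  v_{5} + v_{10} = v_{1} + 2·v_{6} + v_{11}  ⇒ sig = (2;(1,1,2))
  • {9,10}:  v_{9} + v_{10} = v_{1} + 2·v_{7} + v_{11}  ⇒ sig = (2;(1,1,2))
  • {4,7}:  v_{4} + v_{7} = 2·v_{1} + 2·v_{6} + v_{11}  ⇒ sig = (2;(1,2,2))
  • {2,10}:  v_{2} + v_{10} = 2·v_{1} + 3·v_{6} + 2·v_{11}  ⇒ sig = (2;(2,2,3))
  • {4,10}:  v_{4} + v_{10} = 3·v_{1} + 3·v_{6} + 2·v_{11}  ⇒ sig = (2;(2,3,3))
  • {1,8,11}:  v_{1} + v_{8} + v_{11} = 0  ⇒ sig = (3;())
  • {1,5,6,11}:  v_{1} + v_{5} + v_{6} + v_{11} = v_{2}  ⇒ sig = (4;(1))
  • {1,6,7,11}:  v_{1} + v_{6} + v_{7} + v_{11} = v_{10}  ⇒ sig = (4;(1))
  • {4,5,6,11}:  v_{4} + v_{5} + v_{6} + v_{11} = 2·v_{2}  ⇒ sig = (4;(2))

Signatures (|P|; sorted positive RHS coefficients), sorted:
{ (2;()) ×2,  (2;(1)) ×4,  (2;(1,1)) ×2,  (2;(1,1,1)) ×4,  (2;(1,1,2)) ×5,  (2;(1,2,2)),  (2;(2,2,3)),  (2;(2,3,3)),  (3;()),  (4;(1)) ×2,  (4;(2)) }


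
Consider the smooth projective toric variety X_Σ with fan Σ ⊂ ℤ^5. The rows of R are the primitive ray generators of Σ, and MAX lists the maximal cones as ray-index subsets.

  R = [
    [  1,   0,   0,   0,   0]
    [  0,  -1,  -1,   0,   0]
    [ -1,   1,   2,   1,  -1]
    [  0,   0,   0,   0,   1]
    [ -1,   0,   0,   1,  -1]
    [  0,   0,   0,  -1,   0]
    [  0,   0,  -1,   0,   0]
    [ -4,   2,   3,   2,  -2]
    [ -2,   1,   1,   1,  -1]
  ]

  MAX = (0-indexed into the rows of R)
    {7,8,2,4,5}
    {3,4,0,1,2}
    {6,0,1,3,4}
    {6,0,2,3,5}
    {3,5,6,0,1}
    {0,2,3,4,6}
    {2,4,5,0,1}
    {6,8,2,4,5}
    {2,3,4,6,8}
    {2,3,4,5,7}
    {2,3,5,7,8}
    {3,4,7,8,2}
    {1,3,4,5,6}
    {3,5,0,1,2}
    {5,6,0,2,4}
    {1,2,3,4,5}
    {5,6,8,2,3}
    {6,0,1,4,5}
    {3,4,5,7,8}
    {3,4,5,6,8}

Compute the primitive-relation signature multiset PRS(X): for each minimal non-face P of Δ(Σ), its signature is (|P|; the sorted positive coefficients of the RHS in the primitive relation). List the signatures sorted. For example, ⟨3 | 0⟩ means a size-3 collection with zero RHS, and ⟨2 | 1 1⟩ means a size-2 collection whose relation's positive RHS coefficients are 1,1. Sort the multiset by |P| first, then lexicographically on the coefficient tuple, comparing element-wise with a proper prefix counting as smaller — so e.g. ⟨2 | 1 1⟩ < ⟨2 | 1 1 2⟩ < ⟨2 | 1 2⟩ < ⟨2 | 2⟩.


The 9 primitive collections of Σ (r=9, n=5):

  • {0,7}:  v_{0} + v_{7} = v_{2} + v_{8}  ⟹  sig = ⟨2 | 1 1⟩
  • {0,8}:  v_{0} + v_{8} = v_{2} + v_{6}  ⟹  sig = ⟨2 | 1 1⟩
  • {1,8}:  v_{1} + v_{8} = v_{3} + 2·v_{4} + v_{5}  ⟹  sig = ⟨2 | 1 1 2⟩
  • {1,7}:  v_{1} + v_{7} = v_{2} + 2·v_{3} + 3·v_{4} + 2·v_{5}  ⟹  sig = ⟨2 | 1 2 2 3⟩
  • {6,7}:  v_{6} + v_{7} = 2·v_{8}  ⟹  sig = ⟨2 | 2⟩
  • {1,2,6}:  v_{1} + v_{2} + v_{6} = v_{4}  ⟹  sig = ⟨3 | 1⟩
  • {0,3,4,5}:  v_{0} + v_{3} + v_{4} + v_{5} = 0  ⟹  sig = ⟨4 | 0⟩
  • {2,3,4,5,6}:  v_{2} + v_{3} + v_{4} + v_{5} + v_{6} = v_{8}  ⟹  sig = ⟨5 | 1⟩
  • {2,3,4,5,8}:  v_{2} + v_{3} + v_{4} + v_{5} + v_{8} = v_{7}  ⟹  sig = ⟨5 | 1⟩

Hence PRS(X_Σ) =
    |P|=2: 5 collections, coeffs (1,1), (1,1), (1,1,2), (1,2,2,3), (2)
    |P|=3: 1 collection, coeffs (1)
    |P|=4: 1 collection, coeffs ()
    |P|=5: 2 collections, coeffs (1), (1)


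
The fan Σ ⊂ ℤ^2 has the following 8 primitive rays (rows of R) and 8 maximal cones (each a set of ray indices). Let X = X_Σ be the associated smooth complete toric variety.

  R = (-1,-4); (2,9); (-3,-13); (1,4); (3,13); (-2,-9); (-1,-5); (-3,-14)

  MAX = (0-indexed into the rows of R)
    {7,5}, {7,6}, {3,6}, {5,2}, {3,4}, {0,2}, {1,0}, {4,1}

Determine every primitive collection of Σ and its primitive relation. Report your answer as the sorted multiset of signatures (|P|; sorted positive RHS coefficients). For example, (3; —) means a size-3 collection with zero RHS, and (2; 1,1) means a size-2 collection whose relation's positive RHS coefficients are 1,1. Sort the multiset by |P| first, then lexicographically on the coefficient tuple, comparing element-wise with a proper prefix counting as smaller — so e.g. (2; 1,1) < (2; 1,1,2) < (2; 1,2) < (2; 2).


20 collections generate NE(X_Σ); each relation:

  • {0,3}:  v_{0} + v_{3} = 0 ; sig = (2; —)
  • {1,5}:  v_{1} + v_{5} = 0 ; sig = (2; —)
  • {2,4}:  v_{2} + v_{4} = 0 ; sig = (2; —)
  • {0,4}:  v_{0} + v_{4} = v_{1} ; sig = (2; 1)
  • {0,5}:  v_{0} + v_{5} = v_{2} ; sig = (2; 1)
  • {0,6}:  v_{0} + v_{6} = v_{5} ; sig = (2; 1)
  • {1,2}:  v_{1} + v_{2} = v_{0} ; sig = (2; 1)
  • {1,3}:  v_{1} + v_{3} = v_{4} ; sig = (2; 1)
  • {1,6}:  v_{1} + v_{6} = v_{3} ; sig = (2; 1)
  • {1,7}:  v_{1} + v_{7} = v_{6} ; sig = (2; 1)
  • {2,3}:  v_{2} + v_{3} = v_{5} ; sig = (2; 1)
  • {3,5}:  v_{3} + v_{5} = v_{6} ; sig = (2; 1)
  • {4,5}:  v_{4} + v_{5} = v_{3} ; sig = (2; 1)
  • {5,6}:  v_{5} + v_{6} = v_{7} ; sig = (2; 1)
  • {4,7}:  v_{4} + v_{7} = v_{3} + v_{6} ; sig = (2; 1,1)
  • {0,7}:  v_{0} + v_{7} = 2·v_{5} ; sig = (2; 2)
  • {2,6}:  v_{2} + v_{6} = 2·v_{5} ; sig = (2; 2)
  • {3,7}:  v_{3} + v_{7} = 2·v_{6} ; sig = (2; 2)
  • {4,6}:  v_{4} + v_{6} = 2·v_{3} ; sig = (2; 2)
  • {2,7}:  v_{2} + v_{7} = 3·v_{5} ; sig = (2; 3)

so the primitive-relation signature multiset is
    (2; —)
    (2; —)
    (2; —)
    (2; 1)
    (2; 1)
    (2; 1)
    (2; 1)
    (2; 1)
    (2; 1)
    (2; 1)
    (2; 1)
    (2; 1)
    (2; 1)
    (2; 1)
    (2; 1,1)
    (2; 2)
    (2; 2)
    (2; 2)
    (2; 2)
    (2; 3)


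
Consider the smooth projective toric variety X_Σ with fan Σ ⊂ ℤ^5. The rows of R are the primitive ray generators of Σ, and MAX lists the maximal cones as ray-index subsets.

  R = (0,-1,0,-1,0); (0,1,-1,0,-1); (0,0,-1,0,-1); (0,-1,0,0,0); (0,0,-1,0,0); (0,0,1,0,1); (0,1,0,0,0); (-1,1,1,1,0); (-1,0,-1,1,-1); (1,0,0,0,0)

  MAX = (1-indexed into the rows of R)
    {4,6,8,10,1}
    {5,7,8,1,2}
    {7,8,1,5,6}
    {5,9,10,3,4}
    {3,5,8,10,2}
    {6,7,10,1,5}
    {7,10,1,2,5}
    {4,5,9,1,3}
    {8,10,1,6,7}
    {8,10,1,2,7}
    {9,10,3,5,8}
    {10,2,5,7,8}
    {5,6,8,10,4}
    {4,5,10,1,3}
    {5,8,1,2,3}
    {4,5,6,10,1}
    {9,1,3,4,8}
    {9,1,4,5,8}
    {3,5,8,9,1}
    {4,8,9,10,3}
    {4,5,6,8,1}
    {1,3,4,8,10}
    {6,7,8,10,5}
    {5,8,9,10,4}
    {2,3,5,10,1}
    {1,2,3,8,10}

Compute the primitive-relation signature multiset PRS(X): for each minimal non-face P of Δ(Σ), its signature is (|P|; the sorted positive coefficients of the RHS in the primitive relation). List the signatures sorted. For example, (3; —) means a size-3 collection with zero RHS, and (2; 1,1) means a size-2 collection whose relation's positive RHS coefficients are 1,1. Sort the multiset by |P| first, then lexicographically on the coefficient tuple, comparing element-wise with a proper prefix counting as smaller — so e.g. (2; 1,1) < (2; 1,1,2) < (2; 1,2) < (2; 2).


Minimal non-faces — 11 found among 10 rays, 26 max cones:

  P={3,6}:  v_{3} + v_{6} = 0  ⇒ sig = (2; —)
  P={4,7}:  v_{4} + v_{7} = 0  ⇒ sig = (2; —)
  P={2,4}:  v_{2} + v_{4} = v_{3}  ⇒ sig = (2; 1)
  P={2,6}:  v_{2} + v_{6} = v_{7}  ⇒ sig = (2; 1)
  P={3,7}:  v_{3} + v_{7} = v_{2}  ⇒ sig = (2; 1)
  P={6,9}:  v_{6} + v_{9} = v_{4} + v_{5} + v_{8}  ⇒ sig = (2; 1,1,1)
  P={7,9}:  v_{7} + v_{9} = v_{3} + v_{5} + v_{8}  ⇒ sig = (2; 1,1,1)
  P={2,9}:  v_{2} + v_{9} = 2·v_{3} + v_{5} + v_{8}  ⇒ sig = (2; 1,1,2)
  P={1,9,10}:  v_{1} + v_{9} + v_{10} = v_{3} + v_{4}  ⇒ sig = (3; 1,1)
  P={1,5,8,10}:  v_{1} + v_{5} + v_{8} + v_{10} = 0  ⇒ sig = (4; —)
  P={3,4,5,8}:  v_{3} + v_{4} + v_{5} + v_{8} = v_{9}  ⇒ sig = (4; 1)

Sorted signature multiset PRS(X):
[(2; —), (2; —), (2; 1), (2; 1), (2; 1), (2; 1,1,1), (2; 1,1,1), (2; 1,1,2), (3; 1,1), (4; —), (4; 1)]


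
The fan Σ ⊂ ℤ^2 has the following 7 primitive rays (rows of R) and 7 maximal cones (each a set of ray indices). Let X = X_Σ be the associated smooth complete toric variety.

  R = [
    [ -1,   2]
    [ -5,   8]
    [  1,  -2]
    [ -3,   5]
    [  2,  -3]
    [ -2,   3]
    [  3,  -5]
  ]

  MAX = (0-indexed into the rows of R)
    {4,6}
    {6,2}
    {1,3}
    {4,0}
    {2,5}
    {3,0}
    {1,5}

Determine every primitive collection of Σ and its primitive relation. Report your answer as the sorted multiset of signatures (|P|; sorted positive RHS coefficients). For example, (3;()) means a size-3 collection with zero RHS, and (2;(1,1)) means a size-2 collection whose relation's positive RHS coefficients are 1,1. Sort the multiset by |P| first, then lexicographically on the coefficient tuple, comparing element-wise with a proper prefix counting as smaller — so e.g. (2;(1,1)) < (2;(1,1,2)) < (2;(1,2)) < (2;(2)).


|primitive collections| = 14. Relations:

  • {0,2}:  v_{0} + v_{2} = 0 — sig = (2;())
  • {3,6}:  v_{3} + v_{6} = 0 — sig = (2;())
  • {4,5}:  v_{4} + v_{5} = 0 — sig = (2;())
  • {0,5}:  v_{0} + v_{5} = v_{3} — sig = (2;(1))
  • {0,6}:  v_{0} + v_{6} = v_{4} — sig = (2;(1))
  • {1,4}:  v_{1} + v_{4} = v_{3} — sig = (2;(1))
  • {1,6}:  v_{1} + v_{6} = v_{5} — sig = (2;(1))
  • {2,3}:  v_{2} + v_{3} = v_{5} — sig = (2;(1))
  • {2,4}:  v_{2} + v_{4} = v_{6} — sig = (2;(1))
  • {3,4}:  v_{3} + v_{4} = v_{0} — sig = (2;(1))
  • {3,5}:  v_{3} + v_{5} = v_{1} — sig = (2;(1))
  • {5,6}:  v_{5} + v_{6} = v_{2} — sig = (2;(1))
  • {0,1}:  v_{0} + v_{1} = 2·v_{3} — sig = (2;(2))
  • {1,2}:  v_{1} + v_{2} = 2·v_{5} — sig = (2;(2))

Hence PRS(X_Σ) =
[(2;()), (2;()), (2;()), (2;(1)), (2;(1)), (2;(1)), (2;(1)), (2;(1)), (2;(1)), (2;(1)), (2;(1)), (2;(1)), (2;(2)), (2;(2))]


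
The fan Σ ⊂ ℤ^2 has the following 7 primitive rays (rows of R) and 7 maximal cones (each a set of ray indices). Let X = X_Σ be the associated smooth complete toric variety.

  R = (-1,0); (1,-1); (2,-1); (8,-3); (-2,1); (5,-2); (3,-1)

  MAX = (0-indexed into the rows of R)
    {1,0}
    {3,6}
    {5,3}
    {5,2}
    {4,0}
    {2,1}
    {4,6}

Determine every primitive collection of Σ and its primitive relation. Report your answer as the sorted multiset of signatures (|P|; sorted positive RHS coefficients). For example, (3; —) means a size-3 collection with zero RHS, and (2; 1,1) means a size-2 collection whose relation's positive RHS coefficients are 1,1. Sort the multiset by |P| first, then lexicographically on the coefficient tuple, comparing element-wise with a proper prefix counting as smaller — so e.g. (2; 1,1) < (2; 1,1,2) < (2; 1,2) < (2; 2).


The 14 primitive collections of Σ (r=7, n=2):

  {2,4}:  v_{2} + v_{4} = 0 ; sig = (2; —)
  {0,2}:  v_{0} + v_{2} = v_{1} ; sig = (2; 1)
  {0,6}:  v_{0} + v_{6} = v_{2} ; sig = (2; 1)
  {1,4}:  v_{1} + v_{4} = v_{0} ; sig = (2; 1)
  {2,6}:  v_{2} + v_{6} = v_{5} ; sig = (2; 1)
  {4,5}:  v_{4} + v_{5} = v_{6} ; sig = (2; 1)
  {5,6}:  v_{5} + v_{6} = v_{3} ; sig = (2; 1)
  {0,3}:  v_{0} + v_{3} = v_{2} + v_{5} ; sig = (2; 1,1)
  {1,3}:  v_{1} + v_{3} = 2·v_{2} + v_{5} ; sig = (2; 1,2)
  {0,5}:  v_{0} + v_{5} = 2·v_{2} ; sig = (2; 2)
  {1,6}:  v_{1} + v_{6} = 2·v_{2} ; sig = (2; 2)
  {2,3}:  v_{2} + v_{3} = 2·v_{5} ; sig = (2; 2)
  {3,4}:  v_{3} + v_{4} = 2·v_{6} ; sig = (2; 2)
  {1,5}:  v_{1} + v_{5} = 3·v_{2} ; sig = (2; 3)

Hence PRS(X_Σ) =
{ (2; —),  (2; 1) ×6,  (2; 1,1),  (2; 1,2),  (2; 2) ×4,  (2; 3) }


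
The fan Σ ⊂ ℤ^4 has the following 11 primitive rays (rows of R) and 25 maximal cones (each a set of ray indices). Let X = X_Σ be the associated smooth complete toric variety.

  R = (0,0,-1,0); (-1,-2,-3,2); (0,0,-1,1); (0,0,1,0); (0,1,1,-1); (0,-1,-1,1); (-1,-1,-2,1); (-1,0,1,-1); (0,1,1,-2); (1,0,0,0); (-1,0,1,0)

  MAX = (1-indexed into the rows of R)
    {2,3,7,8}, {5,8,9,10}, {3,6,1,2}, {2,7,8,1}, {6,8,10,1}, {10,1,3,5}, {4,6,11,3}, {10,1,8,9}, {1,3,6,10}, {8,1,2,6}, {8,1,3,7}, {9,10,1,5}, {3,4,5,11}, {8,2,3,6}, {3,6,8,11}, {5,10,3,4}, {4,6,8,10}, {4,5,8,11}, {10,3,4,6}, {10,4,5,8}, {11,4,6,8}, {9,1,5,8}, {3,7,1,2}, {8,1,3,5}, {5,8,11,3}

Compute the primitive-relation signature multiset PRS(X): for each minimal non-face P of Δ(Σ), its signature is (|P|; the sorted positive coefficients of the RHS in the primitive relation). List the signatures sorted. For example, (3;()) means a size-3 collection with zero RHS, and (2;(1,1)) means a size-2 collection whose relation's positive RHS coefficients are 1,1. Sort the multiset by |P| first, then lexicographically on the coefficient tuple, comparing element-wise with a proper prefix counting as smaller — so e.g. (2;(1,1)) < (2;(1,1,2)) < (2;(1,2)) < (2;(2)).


Δ(Σ) — 11 vertices, 24 min non-faces:

  {1,4}:  v_{1} + v_{4} = 0  →  sig = (2;())
  {5,6}:  v_{5} + v_{6} = 0  →  sig = (2;())
  {2,5}:  v_{2} + v_{5} = v_{7}  →  sig = (2;(1))
  {6,7}:  v_{6} + v_{7} = v_{2}  →  sig = (2;(1))
  {10,11}:  v_{10} + v_{11} = v_{4}  →  sig = (2;(1))
  {1,11}:  v_{1} + v_{11} = v_{3} + v_{8}  →  sig = (2;(1,1))
  {3,9}:  v_{3} + v_{9} = v_{1} + v_{5}  →  sig = (2;(1,1))
  {7,10}:  v_{7} + v_{10} = v_{1} + v_{6}  →  sig = (2;(1,1))
  {9,11}:  v_{9} + v_{11} = v_{5} + v_{8}  →  sig = (2;(1,1))
  {4,7}:  v_{4} + v_{7} = v_{3} + v_{6} + v_{8}  →  sig = (2;(1,1,1))
  {4,9}:  v_{4} + v_{9} = v_{5} + v_{8} + v_{10}  →  sig = (2;(1,1,1))
  {5,7}:  v_{5} + v_{7} = v_{1} + v_{3} + v_{8}  →  sig = (2;(1,1,1))
  {6,9}:  v_{6} + v_{9} = v_{1} + v_{8} + v_{10}  →  sig = (2;(1,1,1))
  {2,4}:  v_{2} + v_{4} = v_{3} + 2·v_{6} + v_{8}  →  sig = (2;(1,1,2))
  {2,9}:  v_{2} + v_{9} = 2·v_{1} + v_{6} + v_{8}  →  sig = (2;(1,1,2))
  {2,10}:  v_{2} + v_{10} = v_{1} + 2·v_{6}  →  sig = (2;(1,2))
  {7,9}:  v_{7} + v_{9} = 2·v_{1} + v_{8}  →  sig = (2;(1,2))
  {7,11}:  v_{7} + v_{11} = 2·v_{3} + v_{6} + 2·v_{8}  →  sig = (2;(1,2,2))
  {2,11}:  v_{2} + v_{11} = 2·v_{3} + 2·v_{6} + 2·v_{8}  →  sig = (2;(2,2,2))
  {3,8,10}:  v_{3} + v_{8} + v_{10} = 0  →  sig = (3;())
  {3,4,8}:  v_{3} + v_{4} + v_{8} = v_{11}  →  sig = (3;(1))
  {1,3,6,8}:  v_{1} + v_{3} + v_{6} + v_{8} = v_{7}  →  sig = (4;(1))
  {1,5,8,10}:  v_{1} + v_{5} + v_{8} + v_{10} = v_{9}  →  sig = (4;(1))
  {1,2,3,8}:  v_{1} + v_{2} + v_{3} + v_{8} = 2·v_{7}  →  sig = (4;(2))

Hence PRS(X_Σ) =
    (2;())
    (2;())
    (2;(1))
    (2;(1))
    (2;(1))
    (2;(1,1))
    (2;(1,1))
    (2;(1,1))
    (2;(1,1))
    (2;(1,1,1))
    (2;(1,1,1))
    (2;(1,1,1))
    (2;(1,1,1))
    (2;(1,1,2))
    (2;(1,1,2))
    (2;(1,2))
    (2;(1,2))
    (2;(1,2,2))
    (2;(2,2,2))
    (3;())
    (3;(1))
    (4;(1))
    (4;(1))
    (4;(2))


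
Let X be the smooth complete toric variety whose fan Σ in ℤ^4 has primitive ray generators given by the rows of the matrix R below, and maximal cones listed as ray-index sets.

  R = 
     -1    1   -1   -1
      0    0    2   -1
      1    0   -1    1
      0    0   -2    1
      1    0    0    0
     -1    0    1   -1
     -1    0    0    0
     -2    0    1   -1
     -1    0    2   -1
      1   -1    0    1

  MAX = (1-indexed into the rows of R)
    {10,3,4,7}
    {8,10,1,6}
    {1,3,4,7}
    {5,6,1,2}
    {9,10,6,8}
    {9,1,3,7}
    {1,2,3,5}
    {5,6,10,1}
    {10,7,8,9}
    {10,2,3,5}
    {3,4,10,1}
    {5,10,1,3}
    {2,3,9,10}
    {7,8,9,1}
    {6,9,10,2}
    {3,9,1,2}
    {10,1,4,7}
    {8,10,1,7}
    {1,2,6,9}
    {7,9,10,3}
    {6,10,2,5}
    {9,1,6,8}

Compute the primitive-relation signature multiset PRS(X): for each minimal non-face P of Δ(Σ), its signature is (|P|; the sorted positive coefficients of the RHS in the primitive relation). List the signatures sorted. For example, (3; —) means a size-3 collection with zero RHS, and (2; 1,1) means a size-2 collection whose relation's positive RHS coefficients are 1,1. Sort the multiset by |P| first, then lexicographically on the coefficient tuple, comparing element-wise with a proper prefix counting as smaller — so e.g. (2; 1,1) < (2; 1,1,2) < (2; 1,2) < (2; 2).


Σ has 16 primitive collections:

  {2,4}:  v_{2} + v_{4} = 0  ⟹  sig = (2; —)
  {3,6}:  v_{3} + v_{6} = 0  ⟹  sig = (2; —)
  {5,7}:  v_{5} + v_{7} = 0  ⟹  sig = (2; —)
  {2,7}:  v_{2} + v_{7} = v_{9}  ⟹  sig = (2; 1)
  {3,8}:  v_{3} + v_{8} = v_{7}  ⟹  sig = (2; 1)
  {4,9}:  v_{4} + v_{9} = v_{7}  ⟹  sig = (2; 1)
  {5,8}:  v_{5} + v_{8} = v_{6}  ⟹  sig = (2; 1)
  {5,9}:  v_{5} + v_{9} = v_{2}  ⟹  sig = (2; 1)
  {6,7}:  v_{6} + v_{7} = v_{8}  ⟹  sig = (2; 1)
  {2,8}:  v_{2} + v_{8} = v_{6} + v_{9}  ⟹  sig = (2; 1,1)
  {4,5}:  v_{4} + v_{5} = v_{1} + v_{3} + v_{10}  ⟹  sig = (2; 1,1,1)
  {4,6}:  v_{4} + v_{6} = v_{1} + v_{7} + v_{10}  ⟹  sig = (2; 1,1,1)
  {4,8}:  v_{4} + v_{8} = v_{1} + 2·v_{7} + v_{10}  ⟹  sig = (2; 1,1,2)
  {1,9,10}:  v_{1} + v_{9} + v_{10} = v_{6}  ⟹  sig = (3; 1)
  {1,2,10}:  v_{1} + v_{2} + v_{10} = v_{5} + v_{6}  ⟹  sig = (3; 1,1)
  {1,3,7,10}:  v_{1} + v_{3} + v_{7} + v_{10} = v_{4}  ⟹  sig = (4; 1)

Sorted signature multiset PRS(X):
    |P|=2: 13 collections, coeffs (), (), (), (1), (1), (1), (1), (1), (1), (1,1), (1,1,1), (1,1,1), (1,1,2)
    |P|=3: 2 collections, coeffs (1), (1,1)
    |P|=4: 1 collection, coeffs (1)


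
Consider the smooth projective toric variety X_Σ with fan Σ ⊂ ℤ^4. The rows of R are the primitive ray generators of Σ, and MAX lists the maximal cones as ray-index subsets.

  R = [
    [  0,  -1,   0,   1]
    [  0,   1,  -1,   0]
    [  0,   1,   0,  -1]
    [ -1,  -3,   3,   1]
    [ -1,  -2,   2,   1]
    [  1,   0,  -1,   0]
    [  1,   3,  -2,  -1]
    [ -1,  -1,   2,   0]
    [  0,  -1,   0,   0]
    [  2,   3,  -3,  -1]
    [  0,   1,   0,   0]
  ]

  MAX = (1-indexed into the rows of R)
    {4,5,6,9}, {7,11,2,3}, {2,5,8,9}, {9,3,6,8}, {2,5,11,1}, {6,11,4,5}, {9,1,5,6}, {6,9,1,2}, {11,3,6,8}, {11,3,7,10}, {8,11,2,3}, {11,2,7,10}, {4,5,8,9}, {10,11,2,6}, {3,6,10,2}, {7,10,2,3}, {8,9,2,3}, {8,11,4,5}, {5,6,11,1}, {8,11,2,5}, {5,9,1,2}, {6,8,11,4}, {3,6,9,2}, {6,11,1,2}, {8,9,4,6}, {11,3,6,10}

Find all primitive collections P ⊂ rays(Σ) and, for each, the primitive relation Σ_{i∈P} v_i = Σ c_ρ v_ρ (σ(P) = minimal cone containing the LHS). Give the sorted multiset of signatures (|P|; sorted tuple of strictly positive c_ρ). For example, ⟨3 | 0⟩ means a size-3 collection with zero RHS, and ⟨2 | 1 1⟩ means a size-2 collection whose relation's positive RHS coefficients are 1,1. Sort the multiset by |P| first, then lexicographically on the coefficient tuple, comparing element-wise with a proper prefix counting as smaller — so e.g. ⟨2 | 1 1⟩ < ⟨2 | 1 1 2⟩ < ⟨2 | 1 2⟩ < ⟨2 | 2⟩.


Σ has 23 primitive collections:

  {1,3}:  v_{1} + v_{3} = 0 ; sig = ⟨2 | 0⟩
  {9,11}:  v_{9} + v_{11} = 0 ; sig = ⟨2 | 0⟩
  {1,8}:  v_{1} + v_{8} = v_{5} ; sig = ⟨2 | 1⟩
  {2,4}:  v_{2} + v_{4} = v_{5} ; sig = ⟨2 | 1⟩
  {3,5}:  v_{3} + v_{5} = v_{8} ; sig = ⟨2 | 1⟩
  {5,7}:  v_{5} + v_{7} = v_{11} ; sig = ⟨2 | 1⟩
  {6,7}:  v_{6} + v_{7} = v_{10} ; sig = ⟨2 | 1⟩
  {5,10}:  v_{5} + v_{10} = v_{6} + v_{11} ; sig = ⟨2 | 1 1⟩
  {7,8}:  v_{7} + v_{8} = v_{3} + v_{11} ; sig = ⟨2 | 1 1⟩
  {1,7}:  v_{1} + v_{7} = v_{2} + v_{6} + v_{11} ; sig = ⟨2 | 1 1 1⟩
  {4,7}:  v_{4} + v_{7} = v_{6} + v_{8} + v_{11} ; sig = ⟨2 | 1 1 1⟩
  {7,9}:  v_{7} + v_{9} = v_{2} + v_{3} + v_{6} ; sig = ⟨2 | 1 1 1⟩
  {8,10}:  v_{8} + v_{10} = v_{3} + v_{6} + v_{11} ; sig = ⟨2 | 1 1 1⟩
  {1,10}:  v_{1} + v_{10} = v_{2} + 2·v_{6} + v_{11} ; sig = ⟨2 | 1 1 2⟩
  {4,10}:  v_{4} + v_{10} = 2·v_{6} + v_{8} + v_{11} ; sig = ⟨2 | 1 1 2⟩
  {9,10}:  v_{9} + v_{10} = v_{2} + v_{3} + 2·v_{6} ; sig = ⟨2 | 1 1 2⟩
  {1,4}:  v_{1} + v_{4} = 2·v_{5} + v_{6} ; sig = ⟨2 | 1 2⟩
  {3,4}:  v_{3} + v_{4} = v_{6} + 2·v_{8} ; sig = ⟨2 | 1 2⟩
  {2,6,8}:  v_{2} + v_{6} + v_{8} = 0 ; sig = ⟨3 | 0⟩
  {2,5,6}:  v_{2} + v_{5} + v_{6} = v_{1} ; sig = ⟨3 | 1⟩
  {5,6,8}:  v_{5} + v_{6} + v_{8} = v_{4} ; sig = ⟨3 | 1⟩
  {2,3,6,11}:  v_{2} + v_{3} + v_{6} + v_{11} = v_{7} ; sig = ⟨4 | 1⟩
  {2,3,10,11}:  v_{2} + v_{3} + v_{10} + v_{11} = 2·v_{7} ; sig = ⟨4 | 2⟩

so the primitive-relation signature multiset is
{ ⟨2 | 0⟩ ×2,  ⟨2 | 1⟩ ×5,  ⟨2 | 1 1⟩ ×2,  ⟨2 | 1 1 1⟩ ×4,  ⟨2 | 1 1 2⟩ ×3,  ⟨2 | 1 2⟩ ×2,  ⟨3 | 0⟩,  ⟨3 | 1⟩ ×2,  ⟨4 | 1⟩,  ⟨4 | 2⟩ }


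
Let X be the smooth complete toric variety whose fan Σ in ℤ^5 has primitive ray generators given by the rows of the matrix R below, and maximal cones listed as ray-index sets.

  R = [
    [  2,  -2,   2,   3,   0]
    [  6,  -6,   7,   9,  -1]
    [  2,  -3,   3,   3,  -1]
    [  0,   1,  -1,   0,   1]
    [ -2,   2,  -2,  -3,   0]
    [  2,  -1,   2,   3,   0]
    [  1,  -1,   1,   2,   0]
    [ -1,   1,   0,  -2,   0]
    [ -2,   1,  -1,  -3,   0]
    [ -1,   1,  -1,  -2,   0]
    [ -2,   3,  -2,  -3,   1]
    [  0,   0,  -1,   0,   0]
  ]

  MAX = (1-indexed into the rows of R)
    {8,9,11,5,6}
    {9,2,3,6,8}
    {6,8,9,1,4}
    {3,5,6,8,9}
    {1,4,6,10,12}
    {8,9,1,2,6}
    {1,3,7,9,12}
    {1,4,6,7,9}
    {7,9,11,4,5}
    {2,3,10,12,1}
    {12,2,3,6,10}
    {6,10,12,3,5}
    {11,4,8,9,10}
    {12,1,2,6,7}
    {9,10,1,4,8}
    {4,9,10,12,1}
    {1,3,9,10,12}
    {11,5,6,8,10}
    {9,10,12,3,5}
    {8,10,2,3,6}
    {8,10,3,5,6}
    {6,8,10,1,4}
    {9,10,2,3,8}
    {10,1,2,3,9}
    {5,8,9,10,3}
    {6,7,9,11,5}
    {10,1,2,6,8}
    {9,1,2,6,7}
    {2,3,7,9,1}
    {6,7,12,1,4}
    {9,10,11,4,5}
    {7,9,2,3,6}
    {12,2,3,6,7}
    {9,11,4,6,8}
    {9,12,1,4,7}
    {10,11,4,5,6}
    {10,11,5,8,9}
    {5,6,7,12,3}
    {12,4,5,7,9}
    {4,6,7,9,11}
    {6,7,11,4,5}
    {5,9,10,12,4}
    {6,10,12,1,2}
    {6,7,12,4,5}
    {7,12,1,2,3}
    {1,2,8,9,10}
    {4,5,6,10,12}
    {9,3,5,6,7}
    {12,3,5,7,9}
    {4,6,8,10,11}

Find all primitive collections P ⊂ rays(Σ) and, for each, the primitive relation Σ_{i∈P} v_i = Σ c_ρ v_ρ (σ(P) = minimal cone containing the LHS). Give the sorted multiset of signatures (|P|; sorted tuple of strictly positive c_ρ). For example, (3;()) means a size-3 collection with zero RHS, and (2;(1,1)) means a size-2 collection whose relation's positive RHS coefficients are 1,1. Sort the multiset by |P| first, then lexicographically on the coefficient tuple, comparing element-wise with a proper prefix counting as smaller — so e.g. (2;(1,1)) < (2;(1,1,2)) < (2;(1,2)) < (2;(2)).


|primitive collections| = 18. Relations:

  {1,5}:  v_{1} + v_{5} = 0  ⟹  sig = (2;())
  {7,10}:  v_{7} + v_{10} = 0  ⟹  sig = (2;())
  {3,4}:  v_{3} + v_{4} = v_{1}  ⟹  sig = (2;(1))
  {8,12}:  v_{8} + v_{12} = v_{10}  ⟹  sig = (2;(1))
  {2,5}:  v_{2} + v_{5} = v_{3} + v_{6}  ⟹  sig = (2;(1,1))
  {3,11}:  v_{3} + v_{11} = v_{6} + v_{9}  ⟹  sig = (2;(1,1))
  {7,8}:  v_{7} + v_{8} = v_{6} + v_{9}  ⟹  sig = (2;(1,1))
  {11,12}:  v_{11} + v_{12} = v_{4} + v_{5}  ⟹  sig = (2;(1,1))
  {1,11}:  v_{1} + v_{11} = v_{4} + v_{6} + v_{9}  ⟹  sig = (2;(1,1,1))
  {2,11}:  v_{2} + v_{11} = v_{1} + 2·v_{6} + v_{9}  ⟹  sig = (2;(1,1,2))
  {2,4}:  v_{2} + v_{4} = 2·v_{1} + v_{6}  ⟹  sig = (2;(1,2))
  {6,9,12}:  v_{6} + v_{9} + v_{12} = 0  ⟹  sig = (3;())
  {1,3,6}:  v_{1} + v_{3} + v_{6} = v_{2}  ⟹  sig = (3;(1))
  {6,9,10}:  v_{6} + v_{9} + v_{10} = v_{8}  ⟹  sig = (3;(1))
  {2,9,12}:  v_{2} + v_{9} + v_{12} = v_{1} + v_{3}  ⟹  sig = (3;(1,1))
  {4,5,8}:  v_{4} + v_{5} + v_{8} = v_{10} + v_{11}  ⟹  sig = (3;(1,1))
  {1,3,8}:  v_{1} + v_{3} + v_{8} = v_{2} + v_{9} + v_{10}  ⟹  sig = (3;(1,1,1))
  {4,5,6,9}:  v_{4} + v_{5} + v_{6} + v_{9} = v_{11}  ⟹  sig = (4;(1))

Hence PRS(X_Σ) =
{ (2;()) ×2,  (2;(1)) ×2,  (2;(1,1)) ×4,  (2;(1,1,1)),  (2;(1,1,2)),  (2;(1,2)),  (3;()),  (3;(1)) ×2,  (3;(1,1)) ×2,  (3;(1,1,1)),  (4;(1)) }
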